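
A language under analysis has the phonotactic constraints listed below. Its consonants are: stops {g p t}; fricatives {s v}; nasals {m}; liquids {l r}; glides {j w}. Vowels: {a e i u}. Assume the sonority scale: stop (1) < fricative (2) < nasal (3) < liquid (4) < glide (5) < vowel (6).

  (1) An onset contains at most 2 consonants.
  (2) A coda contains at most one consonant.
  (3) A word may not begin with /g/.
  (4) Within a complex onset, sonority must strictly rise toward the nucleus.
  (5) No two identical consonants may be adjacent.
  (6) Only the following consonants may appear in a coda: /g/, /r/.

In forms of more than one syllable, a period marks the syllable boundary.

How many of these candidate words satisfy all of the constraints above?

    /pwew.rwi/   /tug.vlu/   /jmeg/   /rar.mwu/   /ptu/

/pwew.rwi/ — violates constraint 6: syllable 1 coda contains /w/, which is not a licensed coda consonant → illicit
/tug.vlu/ — σ1 onset /t/, coda /g/ ok; σ2 onset /vl/ (2→4 rises), coda /∅/ ok → licit
/jmeg/ — violates constraint 4: syllable 1 onset /jm/: /j/ (glide, 5) → /m/ (nasal, 3) does not rise → illicit
/rar.mwu/ — σ1 onset /r/, coda /r/ ok; σ2 onset /mw/ (3→5 rises), coda /∅/ ok → licit
/ptu/ — violates constraint 4: syllable 1 onset /pt/: /p/ (stop, 1) → /t/ (stop, 1) does not rise → illicit
Licit: /tug.vlu/, /rar.mwu/ → 2.

2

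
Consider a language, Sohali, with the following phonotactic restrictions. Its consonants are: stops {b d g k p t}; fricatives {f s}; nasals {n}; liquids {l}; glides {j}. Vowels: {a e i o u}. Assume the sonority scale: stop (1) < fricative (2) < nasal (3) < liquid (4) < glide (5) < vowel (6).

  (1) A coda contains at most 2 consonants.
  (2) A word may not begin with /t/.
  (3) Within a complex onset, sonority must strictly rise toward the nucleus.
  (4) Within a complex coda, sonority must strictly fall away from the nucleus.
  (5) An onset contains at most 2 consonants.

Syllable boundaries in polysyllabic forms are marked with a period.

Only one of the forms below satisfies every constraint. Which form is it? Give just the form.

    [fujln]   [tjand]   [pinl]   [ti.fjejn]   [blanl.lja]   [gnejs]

[gnejs]

[fujln] — violates constraint 1: syllable 1 coda /jln/ has 3 consonants (> 2) → not permitted
[tjand] — violates constraint 2: word begins with /t/ → not permitted
[pinl] — violates constraint 4: syllable 1 coda /nl/: /n/ (nasal, 3) → /l/ (liquid, 4) does not fall → not permitted
[ti.fjejn] — violates constraint 2: word begins with /t/ → not permitted
[blanl.lja] — violates constraint 4: syllable 1 coda /nl/: /n/ (nasal, 3) → /l/ (liquid, 4) does not fall → not permitted
[gnejs] — σ1 onset /gn/ (1→3 rises), coda /js/ (5→2 falls) ok → permitted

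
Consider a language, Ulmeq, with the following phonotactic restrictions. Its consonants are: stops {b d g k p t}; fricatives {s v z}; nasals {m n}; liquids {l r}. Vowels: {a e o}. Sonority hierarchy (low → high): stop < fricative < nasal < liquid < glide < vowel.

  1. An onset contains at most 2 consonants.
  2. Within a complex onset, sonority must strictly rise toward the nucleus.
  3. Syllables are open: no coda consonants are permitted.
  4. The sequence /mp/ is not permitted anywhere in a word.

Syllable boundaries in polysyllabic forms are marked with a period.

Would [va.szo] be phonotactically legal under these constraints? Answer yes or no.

no

[va.szo] — violates constraint 2: syllable 2 onset /sz/: /s/ (fricative, 2) → /z/ (fricative, 2) does not rise → phonotactically illegal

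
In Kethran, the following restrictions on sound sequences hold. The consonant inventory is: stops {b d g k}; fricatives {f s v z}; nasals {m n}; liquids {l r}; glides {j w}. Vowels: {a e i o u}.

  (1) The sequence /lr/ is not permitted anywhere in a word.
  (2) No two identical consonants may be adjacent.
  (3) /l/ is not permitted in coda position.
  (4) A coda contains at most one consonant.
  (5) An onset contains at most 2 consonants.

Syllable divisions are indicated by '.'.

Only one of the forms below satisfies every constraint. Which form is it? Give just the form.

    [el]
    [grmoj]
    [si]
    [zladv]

[el] — violates constraint 3: syllable 1 coda contains /l/ → phonotactically illegal
[grmoj] — violates constraint 5: syllable 1 onset /grm/ has 3 consonants (> 2) → phonotactically illegal
[si] — σ1 onset /s/, coda /∅/ ok → phonotactically legal
[zladv] — violates constraint 4: syllable 1 coda /dv/ has 2 consonants (> 1) → phonotactically illegal

[si]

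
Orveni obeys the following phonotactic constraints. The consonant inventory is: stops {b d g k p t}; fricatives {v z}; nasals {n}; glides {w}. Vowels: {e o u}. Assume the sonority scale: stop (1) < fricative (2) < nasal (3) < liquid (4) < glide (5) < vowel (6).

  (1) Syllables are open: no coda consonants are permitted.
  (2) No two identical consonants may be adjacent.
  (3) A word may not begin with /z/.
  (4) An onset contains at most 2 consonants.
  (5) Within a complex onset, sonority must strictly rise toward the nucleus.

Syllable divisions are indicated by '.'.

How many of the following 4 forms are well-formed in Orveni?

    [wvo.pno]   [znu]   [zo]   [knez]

0

[wvo.pno] — violates constraint 5: syllable 1 onset /wv/: /w/ (glide, 5) → /v/ (fricative, 2) does not rise → ill-formed
[znu] — violates constraint 3: word begins with /z/ → ill-formed
[zo] — violates constraint 3: word begins with /z/ → ill-formed
[knez] — violates constraint 1: syllable 1 coda /z/ has 1 consonant (> 0) → ill-formed
No form is well-formed → 0.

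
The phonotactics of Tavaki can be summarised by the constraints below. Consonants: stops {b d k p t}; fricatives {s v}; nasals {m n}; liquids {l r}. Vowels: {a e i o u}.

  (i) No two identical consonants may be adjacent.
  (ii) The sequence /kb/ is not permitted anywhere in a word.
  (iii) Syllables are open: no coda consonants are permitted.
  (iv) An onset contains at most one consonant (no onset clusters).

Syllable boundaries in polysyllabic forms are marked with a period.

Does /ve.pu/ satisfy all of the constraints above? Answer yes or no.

/ve.pu/ — σ1 onset /v/, coda /∅/ ok; σ2 onset /p/, coda /∅/ ok → phonotactically legal

yes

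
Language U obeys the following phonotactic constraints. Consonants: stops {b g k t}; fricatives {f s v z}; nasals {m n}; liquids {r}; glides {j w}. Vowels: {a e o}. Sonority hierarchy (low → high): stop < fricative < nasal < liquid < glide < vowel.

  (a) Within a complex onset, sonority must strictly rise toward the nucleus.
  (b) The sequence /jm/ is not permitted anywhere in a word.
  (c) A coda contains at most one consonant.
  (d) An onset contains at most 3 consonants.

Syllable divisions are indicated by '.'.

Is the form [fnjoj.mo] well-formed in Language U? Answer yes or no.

[fnjoj.mo] — violates constraint (b): contains banned sequence /jm/ → ill-formed

no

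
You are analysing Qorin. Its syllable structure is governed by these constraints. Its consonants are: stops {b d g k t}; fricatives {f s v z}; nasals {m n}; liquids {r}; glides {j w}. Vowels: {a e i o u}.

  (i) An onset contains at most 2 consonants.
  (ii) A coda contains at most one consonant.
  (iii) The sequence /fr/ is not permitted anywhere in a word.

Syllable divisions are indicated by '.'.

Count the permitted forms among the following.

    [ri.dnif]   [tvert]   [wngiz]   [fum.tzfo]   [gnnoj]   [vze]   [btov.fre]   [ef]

3

[ri.dnif] — σ1 onset /r/, coda /∅/ ok; σ2 onset /dn/ (2C), coda /f/ ok → permitted
[tvert] — violates constraint (ii): syllable 1 coda /rt/ has 2 consonants (> 1) → not permitted
[wngiz] — violates constraint (i): syllable 1 onset /wng/ has 3 consonants (> 2) → not permitted
[fum.tzfo] — violates constraint (i): syllable 2 onset /tzf/ has 3 consonants (> 2) → not permitted
[gnnoj] — violates constraint (i): syllable 1 onset /gnn/ has 3 consonants (> 2) → not permitted
[vze] — σ1 onset /vz/ (2C), coda /∅/ ok → permitted
[btov.fre] — violates constraint (iii): contains banned sequence /fr/ → not permitted
[ef] — σ1 onset /∅/, coda /f/ ok → permitted
Permitted: [ri.dnif], [vze], [ef] → 3.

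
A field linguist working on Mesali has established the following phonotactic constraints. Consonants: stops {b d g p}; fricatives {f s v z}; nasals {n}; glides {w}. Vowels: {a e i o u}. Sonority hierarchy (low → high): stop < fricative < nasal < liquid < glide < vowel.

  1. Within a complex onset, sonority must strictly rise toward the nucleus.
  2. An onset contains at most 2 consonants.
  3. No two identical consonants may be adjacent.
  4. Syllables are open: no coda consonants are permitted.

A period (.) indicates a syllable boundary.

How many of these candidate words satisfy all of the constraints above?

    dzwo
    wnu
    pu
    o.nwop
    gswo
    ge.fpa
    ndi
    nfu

1

dzwo — violates constraint 2: syllable 1 onset /dzw/ has 3 consonants (> 2) → phonotactically illegal
wnu — violates constraint 1: syllable 1 onset /wn/: /w/ (glide, 5) → /n/ (nasal, 3) does not rise → phonotactically illegal
pu — σ1 onset /p/, coda /∅/ ok → phonotactically legal
o.nwop — violates constraint 4: syllable 2 coda /p/ has 1 consonant (> 0) → phonotactically illegal
gswo — violates constraint 2: syllable 1 onset /gsw/ has 3 consonants (> 2) → phonotactically illegal
ge.fpa — violates constraint 1: syllable 2 onset /fp/: /f/ (fricative, 2) → /p/ (stop, 1) does not rise → phonotactically illegal
ndi — violates constraint 1: syllable 1 onset /nd/: /n/ (nasal, 3) → /d/ (stop, 1) does not rise → phonotactically illegal
nfu — violates constraint 1: syllable 1 onset /nf/: /n/ (nasal, 3) → /f/ (fricative, 2) does not rise → phonotactically illegal
Phonotactically legal: pu → 1.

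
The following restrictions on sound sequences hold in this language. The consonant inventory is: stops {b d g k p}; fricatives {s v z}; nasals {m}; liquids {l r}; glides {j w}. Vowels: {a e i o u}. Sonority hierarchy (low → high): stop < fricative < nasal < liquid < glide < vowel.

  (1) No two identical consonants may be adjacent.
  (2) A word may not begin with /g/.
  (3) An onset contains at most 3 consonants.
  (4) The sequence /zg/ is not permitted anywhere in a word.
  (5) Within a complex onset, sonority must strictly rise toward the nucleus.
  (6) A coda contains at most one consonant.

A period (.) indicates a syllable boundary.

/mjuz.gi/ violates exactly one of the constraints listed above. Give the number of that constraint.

/mjuz.gi/: contains banned sequence /zg/.
This is a violation of constraint 4: "The sequence /zg/ is not permitted anywhere in a word."
The remaining constraints (1, 2, 3, 5, 6) are satisfied.

4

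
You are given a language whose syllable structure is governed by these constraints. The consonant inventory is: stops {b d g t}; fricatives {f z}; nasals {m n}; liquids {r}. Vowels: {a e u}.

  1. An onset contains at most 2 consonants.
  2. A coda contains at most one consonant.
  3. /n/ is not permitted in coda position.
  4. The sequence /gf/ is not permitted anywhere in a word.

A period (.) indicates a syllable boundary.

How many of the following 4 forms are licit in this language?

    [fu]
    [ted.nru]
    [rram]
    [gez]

[fu] — σ1 onset /f/, coda /∅/ ok → licit
[ted.nru] — σ1 onset /t/, coda /d/ ok; σ2 onset /nr/ (2C), coda /∅/ ok → licit
[rram] — σ1 onset /rr/ (2C), coda /m/ ok → licit
[gez] — σ1 onset /g/, coda /z/ ok → licit
Licit: [fu], [ted.nru], [rram], [gez] → 4.

4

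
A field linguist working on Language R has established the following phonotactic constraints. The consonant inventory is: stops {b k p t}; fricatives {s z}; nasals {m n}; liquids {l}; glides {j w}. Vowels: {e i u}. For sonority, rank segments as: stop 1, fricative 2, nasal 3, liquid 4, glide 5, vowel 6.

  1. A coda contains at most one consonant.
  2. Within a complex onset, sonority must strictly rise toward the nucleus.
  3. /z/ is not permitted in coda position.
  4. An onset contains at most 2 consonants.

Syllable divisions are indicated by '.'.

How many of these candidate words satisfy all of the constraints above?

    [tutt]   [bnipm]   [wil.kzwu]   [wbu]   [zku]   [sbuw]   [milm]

[tutt] — violates constraint 1: syllable 1 coda /tt/ has 2 consonants (> 1) → not permitted
[bnipm] — violates constraint 1: syllable 1 coda /pm/ has 2 consonants (> 1) → not permitted
[wil.kzwu] — violates constraint 4: syllable 2 onset /kzw/ has 3 consonants (> 2) → not permitted
[wbu] — violates constraint 2: syllable 1 onset /wb/: /w/ (glide, 5) → /b/ (stop, 1) does not rise → not permitted
[zku] — violates constraint 2: syllable 1 onset /zk/: /z/ (fricative, 2) → /k/ (stop, 1) does not rise → not permitted
[sbuw] — violates constraint 2: syllable 1 onset /sb/: /s/ (fricative, 2) → /b/ (stop, 1) does not rise → not permitted
[milm] — violates constraint 1: syllable 1 coda /lm/ has 2 consonants (> 1) → not permitted
No form is permitted → 0.

0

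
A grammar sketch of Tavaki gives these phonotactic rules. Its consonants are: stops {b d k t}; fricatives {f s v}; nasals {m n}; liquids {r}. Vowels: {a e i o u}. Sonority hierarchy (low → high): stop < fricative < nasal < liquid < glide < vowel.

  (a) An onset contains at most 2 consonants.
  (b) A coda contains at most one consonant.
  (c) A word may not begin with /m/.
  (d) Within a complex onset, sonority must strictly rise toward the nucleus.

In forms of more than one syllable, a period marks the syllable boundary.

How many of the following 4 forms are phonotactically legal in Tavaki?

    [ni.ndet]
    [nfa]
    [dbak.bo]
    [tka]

0

[ni.ndet] — violates constraint (d): syllable 2 onset /nd/: /n/ (nasal, 3) → /d/ (stop, 1) does not rise → phonotactically illegal
[nfa] — violates constraint (d): syllable 1 onset /nf/: /n/ (nasal, 3) → /f/ (fricative, 2) does not rise → phonotactically illegal
[dbak.bo] — violates constraint (d): syllable 1 onset /db/: /d/ (stop, 1) → /b/ (stop, 1) does not rise → phonotactically illegal
[tka] — violates constraint (d): syllable 1 onset /tk/: /t/ (stop, 1) → /k/ (stop, 1) does not rise → phonotactically illegal
No form is phonotactically legal → 0.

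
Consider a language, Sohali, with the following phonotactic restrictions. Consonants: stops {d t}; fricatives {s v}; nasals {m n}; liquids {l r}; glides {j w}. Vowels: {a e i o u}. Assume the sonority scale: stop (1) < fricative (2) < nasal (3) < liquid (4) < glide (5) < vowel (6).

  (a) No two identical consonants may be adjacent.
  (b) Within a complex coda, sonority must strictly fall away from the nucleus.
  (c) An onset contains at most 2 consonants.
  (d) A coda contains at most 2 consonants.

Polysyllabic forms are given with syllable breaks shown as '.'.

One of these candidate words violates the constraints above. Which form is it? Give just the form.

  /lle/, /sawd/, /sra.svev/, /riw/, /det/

/lle/

/lle/ — violates constraint (a): adjacent identical consonants /ll/ → phonotactically illegal
/sawd/ — σ1 onset /s/, coda /wd/ (5→1 falls) ok → phonotactically legal
/sra.svev/ — σ1 onset /sr/ (2C), coda /∅/ ok; σ2 onset /sv/ (2C), coda /v/ ok → phonotactically legal
/riw/ — σ1 onset /r/, coda /w/ ok → phonotactically legal
/det/ — σ1 onset /d/, coda /t/ ok → phonotactically legal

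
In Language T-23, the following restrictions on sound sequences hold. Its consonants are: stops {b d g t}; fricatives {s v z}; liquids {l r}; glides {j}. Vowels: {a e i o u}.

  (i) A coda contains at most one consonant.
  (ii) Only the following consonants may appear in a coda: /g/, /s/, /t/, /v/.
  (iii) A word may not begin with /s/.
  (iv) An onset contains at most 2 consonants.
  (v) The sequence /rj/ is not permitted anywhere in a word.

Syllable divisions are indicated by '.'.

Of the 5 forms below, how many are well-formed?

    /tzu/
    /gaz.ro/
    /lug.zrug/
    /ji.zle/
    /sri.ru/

3

/tzu/ — σ1 onset /tz/ (2C), coda /∅/ ok → well-formed
/gaz.ro/ — violates constraint (ii): syllable 1 coda contains /z/, which is not a licensed coda consonant → ill-formed
/lug.zrug/ — σ1 onset /l/, coda /g/ ok; σ2 onset /zr/ (2C), coda /g/ ok → well-formed
/ji.zle/ — σ1 onset /j/, coda /∅/ ok; σ2 onset /zl/ (2C), coda /∅/ ok → well-formed
/sri.ru/ — violates constraint (iii): word begins with /s/ → ill-formed
Well-formed: /tzu/, /lug.zrug/, /ji.zle/ → 3.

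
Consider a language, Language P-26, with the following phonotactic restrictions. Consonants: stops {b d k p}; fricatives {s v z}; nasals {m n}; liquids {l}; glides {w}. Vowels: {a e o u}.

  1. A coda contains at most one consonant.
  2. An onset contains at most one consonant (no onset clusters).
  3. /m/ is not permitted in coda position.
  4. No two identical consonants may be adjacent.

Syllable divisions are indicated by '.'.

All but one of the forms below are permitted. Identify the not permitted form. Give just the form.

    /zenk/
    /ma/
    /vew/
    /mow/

/zenk/ — violates constraint 1: syllable 1 coda /nk/ has 2 consonants (> 1) → not permitted
/ma/ — σ1 onset /m/, coda /∅/ ok → permitted
/vew/ — σ1 onset /v/, coda /w/ ok → permitted
/mow/ — σ1 onset /m/, coda /w/ ok → permitted

/zenk/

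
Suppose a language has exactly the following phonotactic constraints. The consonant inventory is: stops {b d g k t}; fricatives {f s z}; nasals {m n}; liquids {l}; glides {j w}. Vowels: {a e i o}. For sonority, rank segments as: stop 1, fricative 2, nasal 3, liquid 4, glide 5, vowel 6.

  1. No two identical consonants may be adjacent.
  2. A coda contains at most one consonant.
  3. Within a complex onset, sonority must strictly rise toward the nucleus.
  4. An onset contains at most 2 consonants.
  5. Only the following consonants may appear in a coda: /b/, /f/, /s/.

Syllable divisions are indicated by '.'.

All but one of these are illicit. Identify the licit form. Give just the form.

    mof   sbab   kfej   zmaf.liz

mof — σ1 onset /m/, coda /f/ ok → licit
sbab — violates constraint 3: syllable 1 onset /sb/: /s/ (fricative, 2) → /b/ (stop, 1) does not rise → illicit
kfej — violates constraint 5: syllable 1 coda contains /j/, which is not a licensed coda consonant → illicit
zmaf.liz — violates constraint 5: syllable 2 coda contains /z/, which is not a licensed coda consonant → illicit

mof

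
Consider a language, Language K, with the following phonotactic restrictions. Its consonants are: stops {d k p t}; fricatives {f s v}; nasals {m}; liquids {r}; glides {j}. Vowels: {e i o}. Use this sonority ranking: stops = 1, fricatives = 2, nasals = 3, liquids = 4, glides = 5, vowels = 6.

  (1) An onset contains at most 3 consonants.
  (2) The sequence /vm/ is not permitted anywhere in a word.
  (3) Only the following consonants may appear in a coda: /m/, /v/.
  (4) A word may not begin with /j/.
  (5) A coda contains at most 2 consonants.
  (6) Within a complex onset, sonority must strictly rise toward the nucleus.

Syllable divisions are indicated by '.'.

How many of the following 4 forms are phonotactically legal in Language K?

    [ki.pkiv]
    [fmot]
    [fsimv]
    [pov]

1

[ki.pkiv] — violates constraint 6: syllable 2 onset /pk/: /p/ (stop, 1) → /k/ (stop, 1) does not rise → phonotactically illegal
[fmot] — violates constraint 3: syllable 1 coda contains /t/, which is not a licensed coda consonant → phonotactically illegal
[fsimv] — violates constraint 6: syllable 1 onset /fs/: /f/ (fricative, 2) → /s/ (fricative, 2) does not rise → phonotactically illegal
[pov] — σ1 onset /p/, coda /v/ ok → phonotactically legal
Phonotactically legal: [pov] → 1.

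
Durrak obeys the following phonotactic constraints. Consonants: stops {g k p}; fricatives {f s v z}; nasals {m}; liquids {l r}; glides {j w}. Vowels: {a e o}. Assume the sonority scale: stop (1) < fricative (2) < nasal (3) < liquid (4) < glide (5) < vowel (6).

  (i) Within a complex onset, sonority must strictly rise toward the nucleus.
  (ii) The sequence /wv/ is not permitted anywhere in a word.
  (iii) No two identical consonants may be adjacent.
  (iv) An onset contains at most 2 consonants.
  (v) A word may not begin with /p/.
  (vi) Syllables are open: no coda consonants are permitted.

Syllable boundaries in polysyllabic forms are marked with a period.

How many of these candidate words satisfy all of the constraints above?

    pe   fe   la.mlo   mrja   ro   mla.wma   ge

4

pe — violates constraint (v): word begins with /p/ → ill-formed
fe — σ1 onset /f/, coda /∅/ ok → well-formed
la.mlo — σ1 onset /l/, coda /∅/ ok; σ2 onset /ml/ (3→4 rises), coda /∅/ ok → well-formed
mrja — violates constraint (iv): syllable 1 onset /mrj/ has 3 consonants (> 2) → ill-formed
ro — σ1 onset /r/, coda /∅/ ok → well-formed
mla.wma — violates constraint (i): syllable 2 onset /wm/: /w/ (glide, 5) → /m/ (nasal, 3) does not rise → ill-formed
ge — σ1 onset /g/, coda /∅/ ok → well-formed
Well-formed: fe, la.mlo, ro, ge → 4.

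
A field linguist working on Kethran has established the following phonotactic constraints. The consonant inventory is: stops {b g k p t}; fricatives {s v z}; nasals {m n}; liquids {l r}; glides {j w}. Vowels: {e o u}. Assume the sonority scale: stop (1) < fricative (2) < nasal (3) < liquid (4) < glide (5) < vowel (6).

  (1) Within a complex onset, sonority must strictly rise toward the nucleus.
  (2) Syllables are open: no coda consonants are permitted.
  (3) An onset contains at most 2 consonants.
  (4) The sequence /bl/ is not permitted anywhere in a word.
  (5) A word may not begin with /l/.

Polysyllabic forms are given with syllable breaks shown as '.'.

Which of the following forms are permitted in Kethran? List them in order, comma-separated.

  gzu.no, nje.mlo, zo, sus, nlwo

gzu.no, nje.mlo, zo

gzu.no — σ1 onset /gz/ (1→2 rises), coda /∅/ ok; σ2 onset /n/, coda /∅/ ok → permitted
nje.mlo — σ1 onset /nj/ (3→5 rises), coda /∅/ ok; σ2 onset /ml/ (3→4 rises), coda /∅/ ok → permitted
zo — σ1 onset /z/, coda /∅/ ok → permitted
sus — violates constraint 2: syllable 1 coda /s/ has 1 consonant (> 0) → not permitted
nlwo — violates constraint 3: syllable 1 onset /nlw/ has 3 consonants (> 2) → not permitted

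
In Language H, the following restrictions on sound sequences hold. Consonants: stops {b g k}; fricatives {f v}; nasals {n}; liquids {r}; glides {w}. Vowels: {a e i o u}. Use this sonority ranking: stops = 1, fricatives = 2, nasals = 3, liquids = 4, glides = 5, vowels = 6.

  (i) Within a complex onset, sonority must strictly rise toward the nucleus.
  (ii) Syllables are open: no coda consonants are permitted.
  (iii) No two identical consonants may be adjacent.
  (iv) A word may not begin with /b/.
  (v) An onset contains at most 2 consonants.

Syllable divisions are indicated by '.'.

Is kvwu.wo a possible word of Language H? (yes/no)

kvwu.wo — violates constraint (v): syllable 1 onset /kvw/ has 3 consonants (> 2) → illicit

no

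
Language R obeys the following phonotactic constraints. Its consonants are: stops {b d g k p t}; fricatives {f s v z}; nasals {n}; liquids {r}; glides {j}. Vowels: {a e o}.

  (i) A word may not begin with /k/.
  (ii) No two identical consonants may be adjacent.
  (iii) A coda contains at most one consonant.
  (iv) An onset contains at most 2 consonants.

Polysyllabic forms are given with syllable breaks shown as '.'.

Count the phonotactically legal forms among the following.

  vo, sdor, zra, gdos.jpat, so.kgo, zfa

vo — σ1 onset /v/, coda /∅/ ok → phonotactically legal
sdor — σ1 onset /sd/ (2C), coda /r/ ok → phonotactically legal
zra — σ1 onset /zr/ (2C), coda /∅/ ok → phonotactically legal
gdos.jpat — σ1 onset /gd/ (2C), coda /s/ ok; σ2 onset /jp/ (2C), coda /t/ ok → phonotactically legal
so.kgo — σ1 onset /s/, coda /∅/ ok; σ2 onset /kg/ (2C), coda /∅/ ok → phonotactically legal
zfa — σ1 onset /zf/ (2C), coda /∅/ ok → phonotactically legal
Phonotactically legal: vo, sdor, zra, gdos.jpat, so.kgo, zfa → 6.

6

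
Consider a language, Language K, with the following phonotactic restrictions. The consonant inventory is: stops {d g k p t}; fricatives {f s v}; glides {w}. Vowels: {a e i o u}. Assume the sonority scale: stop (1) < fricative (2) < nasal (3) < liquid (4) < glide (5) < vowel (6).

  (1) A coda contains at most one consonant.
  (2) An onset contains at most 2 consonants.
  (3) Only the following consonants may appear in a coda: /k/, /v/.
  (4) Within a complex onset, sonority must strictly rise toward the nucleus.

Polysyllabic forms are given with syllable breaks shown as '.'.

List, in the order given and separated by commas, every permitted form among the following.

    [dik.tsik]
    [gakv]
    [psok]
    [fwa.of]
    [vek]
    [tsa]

[dik.tsik], [psok], [vek], [tsa]

[dik.tsik] — σ1 onset /d/, coda /k/ ok; σ2 onset /ts/ (1→2 rises), coda /k/ ok → permitted
[gakv] — violates constraint 1: syllable 1 coda /kv/ has 2 consonants (> 1) → not permitted
[psok] — σ1 onset /ps/ (1→2 rises), coda /k/ ok → permitted
[fwa.of] — violates constraint 3: syllable 2 coda contains /f/, which is not a licensed coda consonant → not permitted
[vek] — σ1 onset /v/, coda /k/ ok → permitted
[tsa] — σ1 onset /ts/ (1→2 rises), coda /∅/ ok → permitted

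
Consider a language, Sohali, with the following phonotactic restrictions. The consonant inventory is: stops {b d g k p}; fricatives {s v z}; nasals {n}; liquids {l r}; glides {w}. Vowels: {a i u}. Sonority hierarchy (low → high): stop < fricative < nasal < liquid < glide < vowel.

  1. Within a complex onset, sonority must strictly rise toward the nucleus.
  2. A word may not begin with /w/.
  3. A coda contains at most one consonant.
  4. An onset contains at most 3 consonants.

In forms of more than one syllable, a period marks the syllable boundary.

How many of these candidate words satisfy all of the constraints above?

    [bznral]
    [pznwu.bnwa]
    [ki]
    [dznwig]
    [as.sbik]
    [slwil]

[bznral] — violates constraint 4: syllable 1 onset /bznr/ has 4 consonants (> 3) → illicit
[pznwu.bnwa] — violates constraint 4: syllable 1 onset /pznw/ has 4 consonants (> 3) → illicit
[ki] — σ1 onset /k/, coda /∅/ ok → licit
[dznwig] — violates constraint 4: syllable 1 onset /dznw/ has 4 consonants (> 3) → illicit
[as.sbik] — violates constraint 1: syllable 2 onset /sb/: /s/ (fricative, 2) → /b/ (stop, 1) does not rise → illicit
[slwil] — σ1 onset /slw/ (2→4→5 rises), coda /l/ ok → licit
Licit: [ki], [slwil] → 2.

2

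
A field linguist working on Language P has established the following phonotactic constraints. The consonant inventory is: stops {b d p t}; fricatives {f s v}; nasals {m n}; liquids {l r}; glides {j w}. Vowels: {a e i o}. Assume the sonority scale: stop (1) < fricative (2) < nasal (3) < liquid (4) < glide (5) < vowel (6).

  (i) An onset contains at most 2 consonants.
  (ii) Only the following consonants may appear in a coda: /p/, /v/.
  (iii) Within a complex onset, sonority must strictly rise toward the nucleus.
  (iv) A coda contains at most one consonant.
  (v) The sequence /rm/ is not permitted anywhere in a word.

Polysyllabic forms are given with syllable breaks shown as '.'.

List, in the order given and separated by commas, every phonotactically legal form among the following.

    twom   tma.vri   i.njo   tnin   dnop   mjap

twom — violates constraint (ii): syllable 1 coda contains /m/, which is not a licensed coda consonant → phonotactically illegal
tma.vri — σ1 onset /tm/ (1→3 rises), coda /∅/ ok; σ2 onset /vr/ (2→4 rises), coda /∅/ ok → phonotactically legal
i.njo — σ1 onset /∅/, coda /∅/ ok; σ2 onset /nj/ (3→5 rises), coda /∅/ ok → phonotactically legal
tnin — violates constraint (ii): syllable 1 coda contains /n/, which is not a licensed coda consonant → phonotactically illegal
dnop — σ1 onset /dn/ (1→3 rises), coda /p/ ok → phonotactically legal
mjap — σ1 onset /mj/ (3→5 rises), coda /p/ ok → phonotactically legal

tma.vri, i.njo, dnop, mjap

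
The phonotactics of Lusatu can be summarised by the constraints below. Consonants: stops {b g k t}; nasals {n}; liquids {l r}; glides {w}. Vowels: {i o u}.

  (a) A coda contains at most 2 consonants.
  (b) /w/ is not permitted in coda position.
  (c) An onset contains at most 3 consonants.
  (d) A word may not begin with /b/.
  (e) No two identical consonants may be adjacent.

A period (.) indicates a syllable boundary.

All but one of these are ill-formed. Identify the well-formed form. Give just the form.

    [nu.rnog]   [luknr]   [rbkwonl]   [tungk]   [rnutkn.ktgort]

[nu.rnog] — σ1 onset /n/, coda /∅/ ok; σ2 onset /rn/ (2C), coda /g/ ok → well-formed
[luknr] — violates constraint (a): syllable 1 coda /knr/ has 3 consonants (> 2) → ill-formed
[rbkwonl] — violates constraint (c): syllable 1 onset /rbkw/ has 4 consonants (> 3) → ill-formed
[tungk] — violates constraint (a): syllable 1 coda /ngk/ has 3 consonants (> 2) → ill-formed
[rnutkn.ktgort] — violates constraint (a): syllable 1 coda /tkn/ has 3 consonants (> 2) → ill-formed

[nu.rnog]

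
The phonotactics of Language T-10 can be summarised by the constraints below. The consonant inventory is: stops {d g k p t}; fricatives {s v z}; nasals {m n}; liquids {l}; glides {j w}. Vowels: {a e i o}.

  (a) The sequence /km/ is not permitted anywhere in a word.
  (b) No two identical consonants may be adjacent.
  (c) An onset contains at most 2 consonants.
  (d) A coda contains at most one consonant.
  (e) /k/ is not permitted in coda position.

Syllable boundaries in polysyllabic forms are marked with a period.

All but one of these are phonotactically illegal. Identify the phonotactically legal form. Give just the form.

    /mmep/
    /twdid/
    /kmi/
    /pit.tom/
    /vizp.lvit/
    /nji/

/mmep/ — violates constraint (b): adjacent identical consonants /mm/ → phonotactically illegal
/twdid/ — violates constraint (c): syllable 1 onset /twd/ has 3 consonants (> 2) → phonotactically illegal
/kmi/ — violates constraint (a): contains banned sequence /km/ → phonotactically illegal
/pit.tom/ — violates constraint (b): adjacent identical consonants /tt/ → phonotactically illegal
/vizp.lvit/ — violates constraint (d): syllable 1 coda /zp/ has 2 consonants (> 1) → phonotactically illegal
/nji/ — σ1 onset /nj/ (2C), coda /∅/ ok → phonotactically legal

/nji/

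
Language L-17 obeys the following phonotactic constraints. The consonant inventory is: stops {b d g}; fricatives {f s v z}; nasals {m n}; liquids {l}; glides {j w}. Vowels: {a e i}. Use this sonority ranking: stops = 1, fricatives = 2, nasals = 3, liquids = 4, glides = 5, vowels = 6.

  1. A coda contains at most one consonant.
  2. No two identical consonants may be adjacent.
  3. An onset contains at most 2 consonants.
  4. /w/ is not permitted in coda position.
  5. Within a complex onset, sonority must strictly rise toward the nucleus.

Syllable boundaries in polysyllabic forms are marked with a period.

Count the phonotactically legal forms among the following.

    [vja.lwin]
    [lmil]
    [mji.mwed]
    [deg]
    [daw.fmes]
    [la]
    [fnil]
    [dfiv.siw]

5

[vja.lwin] — σ1 onset /vj/ (2→5 rises), coda /∅/ ok; σ2 onset /lw/ (4→5 rises), coda /n/ ok → phonotactically legal
[lmil] — violates constraint 5: syllable 1 onset /lm/: /l/ (liquid, 4) → /m/ (nasal, 3) does not rise → phonotactically illegal
[mji.mwed] — σ1 onset /mj/ (3→5 rises), coda /∅/ ok; σ2 onset /mw/ (3→5 rises), coda /d/ ok → phonotactically legal
[deg] — σ1 onset /d/, coda /g/ ok → phonotactically legal
[daw.fmes] — violates constraint 4: syllable 1 coda contains /w/ → phonotactically illegal
[la] — σ1 onset /l/, coda /∅/ ok → phonotactically legal
[fnil] — σ1 onset /fn/ (2→3 rises), coda /l/ ok → phonotactically legal
[dfiv.siw] — violates constraint 4: syllable 2 coda contains /w/ → phonotactically illegal
Phonotactically legal: [vja.lwin], [mji.mwed], [deg], [la], [fnil] → 5.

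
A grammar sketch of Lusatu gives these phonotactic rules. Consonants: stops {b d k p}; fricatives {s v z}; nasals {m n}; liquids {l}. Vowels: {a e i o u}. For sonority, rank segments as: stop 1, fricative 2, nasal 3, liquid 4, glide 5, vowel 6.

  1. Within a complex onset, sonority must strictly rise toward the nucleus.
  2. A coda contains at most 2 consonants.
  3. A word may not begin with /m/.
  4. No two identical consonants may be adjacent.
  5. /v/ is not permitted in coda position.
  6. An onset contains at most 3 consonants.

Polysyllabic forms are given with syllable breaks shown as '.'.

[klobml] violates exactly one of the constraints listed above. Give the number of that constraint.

2

[klobml]: syllable 1 coda /bml/ has 3 consonants (> 2).
This is a violation of constraint 2: "A coda contains at most 2 consonants."
The remaining constraints (1, 3, 4, 5, 6) are satisfied.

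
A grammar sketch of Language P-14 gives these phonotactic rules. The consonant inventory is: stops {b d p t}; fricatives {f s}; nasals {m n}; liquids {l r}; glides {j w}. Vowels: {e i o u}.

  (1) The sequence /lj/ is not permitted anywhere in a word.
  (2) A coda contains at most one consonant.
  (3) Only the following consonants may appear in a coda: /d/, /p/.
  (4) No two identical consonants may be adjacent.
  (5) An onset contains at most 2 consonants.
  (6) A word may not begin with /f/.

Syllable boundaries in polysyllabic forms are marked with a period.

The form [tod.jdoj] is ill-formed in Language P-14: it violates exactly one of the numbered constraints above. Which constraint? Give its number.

[tod.jdoj]: syllable 2 coda contains /j/, which is not a licensed coda consonant.
This is a violation of constraint 3: "Only the following consonants may appear in a coda: /d/, /p/."
The remaining constraints (1, 2, 4, 5, 6) are satisfied.

3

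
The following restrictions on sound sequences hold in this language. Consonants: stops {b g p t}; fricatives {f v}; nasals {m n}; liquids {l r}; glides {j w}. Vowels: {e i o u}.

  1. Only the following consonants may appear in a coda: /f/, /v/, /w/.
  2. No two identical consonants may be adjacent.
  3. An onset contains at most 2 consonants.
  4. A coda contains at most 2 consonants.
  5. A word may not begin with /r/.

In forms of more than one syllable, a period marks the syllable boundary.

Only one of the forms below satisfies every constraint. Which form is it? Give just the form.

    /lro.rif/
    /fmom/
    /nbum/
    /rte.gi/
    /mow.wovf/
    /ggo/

/lro.rif/ — σ1 onset /lr/ (2C), coda /∅/ ok; σ2 onset /r/, coda /f/ ok → licit
/fmom/ — violates constraint 1: syllable 1 coda contains /m/, which is not a licensed coda consonant → illicit
/nbum/ — violates constraint 1: syllable 1 coda contains /m/, which is not a licensed coda consonant → illicit
/rte.gi/ — violates constraint 5: word begins with /r/ → illicit
/mow.wovf/ — violates constraint 2: adjacent identical consonants /ww/ → illicit
/ggo/ — violates constraint 2: adjacent identical consonants /gg/ → illicit

/lro.rif/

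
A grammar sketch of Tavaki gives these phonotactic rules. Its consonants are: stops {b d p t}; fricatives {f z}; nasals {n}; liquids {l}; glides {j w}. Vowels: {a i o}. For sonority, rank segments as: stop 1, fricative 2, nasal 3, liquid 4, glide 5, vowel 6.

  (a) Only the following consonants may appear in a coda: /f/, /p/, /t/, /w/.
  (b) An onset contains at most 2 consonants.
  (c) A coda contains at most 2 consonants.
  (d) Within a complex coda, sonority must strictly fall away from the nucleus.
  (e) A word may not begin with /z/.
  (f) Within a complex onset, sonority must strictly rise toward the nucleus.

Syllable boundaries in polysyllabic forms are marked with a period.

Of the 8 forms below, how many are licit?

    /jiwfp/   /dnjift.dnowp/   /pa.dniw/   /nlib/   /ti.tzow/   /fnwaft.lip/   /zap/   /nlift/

/jiwfp/ — violates constraint (c): syllable 1 coda /wfp/ has 3 consonants (> 2) → illicit
/dnjift.dnowp/ — violates constraint (b): syllable 1 onset /dnj/ has 3 consonants (> 2) → illicit
/pa.dniw/ — σ1 onset /p/, coda /∅/ ok; σ2 onset /dn/ (1→3 rises), coda /w/ ok → licit
/nlib/ — violates constraint (a): syllable 1 coda contains /b/, which is not a licensed coda consonant → illicit
/ti.tzow/ — σ1 onset /t/, coda /∅/ ok; σ2 onset /tz/ (1→2 rises), coda /w/ ok → licit
/fnwaft.lip/ — violates constraint (b): syllable 1 onset /fnw/ has 3 consonants (> 2) → illicit
/zap/ — violates constraint (e): word begins with /z/ → illicit
/nlift/ — σ1 onset /nl/ (3→4 rises), coda /ft/ (2→1 falls) ok → licit
Licit: /pa.dniw/, /ti.tzow/, /nlift/ → 3.

3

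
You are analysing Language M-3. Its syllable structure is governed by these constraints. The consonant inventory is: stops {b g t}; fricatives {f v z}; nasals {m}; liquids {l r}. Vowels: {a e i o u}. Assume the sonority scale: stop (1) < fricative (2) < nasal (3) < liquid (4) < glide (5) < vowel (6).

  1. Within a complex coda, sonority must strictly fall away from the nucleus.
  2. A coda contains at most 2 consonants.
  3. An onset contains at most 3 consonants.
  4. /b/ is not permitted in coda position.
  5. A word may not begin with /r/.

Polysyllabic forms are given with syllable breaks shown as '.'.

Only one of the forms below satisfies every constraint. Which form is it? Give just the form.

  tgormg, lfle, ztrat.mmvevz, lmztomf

tgormg — violates constraint 2: syllable 1 coda /rmg/ has 3 consonants (> 2) → phonotactically illegal
lfle — σ1 onset /lfl/ (3C), coda /∅/ ok → phonotactically legal
ztrat.mmvevz — violates constraint 1: syllable 2 coda /vz/: /v/ (fricative, 2) → /z/ (fricative, 2) does not fall → phonotactically illegal
lmztomf — violates constraint 3: syllable 1 onset /lmzt/ has 4 consonants (> 3) → phonotactically illegal

lfle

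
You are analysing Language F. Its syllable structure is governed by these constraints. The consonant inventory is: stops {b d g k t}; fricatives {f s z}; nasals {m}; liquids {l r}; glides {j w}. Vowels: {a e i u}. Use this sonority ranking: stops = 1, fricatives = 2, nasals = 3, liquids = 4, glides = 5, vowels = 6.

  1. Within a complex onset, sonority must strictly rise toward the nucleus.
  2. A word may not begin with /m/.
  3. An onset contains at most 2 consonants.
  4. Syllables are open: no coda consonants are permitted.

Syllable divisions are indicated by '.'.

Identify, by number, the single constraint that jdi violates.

1

jdi: syllable 1 onset /jd/: /j/ (glide, 5) → /d/ (stop, 1) does not rise.
This is a violation of constraint 1: "Within a complex onset, sonority must strictly rise toward the nucleus."
The remaining constraints (2, 3, 4) are satisfied.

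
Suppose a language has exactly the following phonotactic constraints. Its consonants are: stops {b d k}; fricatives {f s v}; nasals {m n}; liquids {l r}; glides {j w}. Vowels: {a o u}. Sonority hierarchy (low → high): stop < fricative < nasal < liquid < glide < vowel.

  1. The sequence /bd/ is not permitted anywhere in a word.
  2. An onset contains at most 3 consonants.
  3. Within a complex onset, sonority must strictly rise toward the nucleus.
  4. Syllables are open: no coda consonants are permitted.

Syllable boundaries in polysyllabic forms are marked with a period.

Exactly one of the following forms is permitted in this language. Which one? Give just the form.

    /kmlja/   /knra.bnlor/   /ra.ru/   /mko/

/kmlja/ — violates constraint 2: syllable 1 onset /kmlj/ has 4 consonants (> 3) → not permitted
/knra.bnlor/ — violates constraint 4: syllable 2 coda /r/ has 1 consonant (> 0) → not permitted
/ra.ru/ — σ1 onset /r/, coda /∅/ ok; σ2 onset /r/, coda /∅/ ok → permitted
/mko/ — violates constraint 3: syllable 1 onset /mk/: /m/ (nasal, 3) → /k/ (stop, 1) does not rise → not permitted

/ra.ru/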